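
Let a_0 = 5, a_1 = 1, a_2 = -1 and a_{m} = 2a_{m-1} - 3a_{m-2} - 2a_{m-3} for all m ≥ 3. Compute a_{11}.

The ordinary generating function has denominator 1 - 2q + 3q^2 + 2q^3.
Iterating the recurrence: a_0,…,a_{11} = 5, 1, -1, -15, -29, -11, 95, 281, 299, -435, -2329, -3951.

-3951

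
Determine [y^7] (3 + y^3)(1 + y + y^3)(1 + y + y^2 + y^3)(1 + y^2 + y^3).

15

(3 + y^3) has coefficients 3,0,0,1 for degrees 0…3.
(1 + y + y^3) has coefficients 1,1,0,1,0,0,0,0 for degrees 0…7.
Multiplying by (1 + y + y^2 + y^3) gives running coefficients 1,2,2,3,2,1,1,0 for degrees 0…7.
Finally multiplying by (1 + y^2 + y^3), the product of all factors after the first has coefficients 1,2,3,6,6,6,6,3 for degrees 0…7.
[y^7] = 3·3 + 1·6 = 15.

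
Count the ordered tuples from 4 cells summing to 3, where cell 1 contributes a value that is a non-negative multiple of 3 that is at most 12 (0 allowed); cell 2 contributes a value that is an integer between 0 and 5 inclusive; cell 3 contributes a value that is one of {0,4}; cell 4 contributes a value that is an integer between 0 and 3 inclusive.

5

The generating function for the choices is (1 + q³ + q⁶ + q⁹ + q¹²)·(1 + q + q² + q³ + q⁴ + q⁵)·(1 + q⁴)·(1 + q + q² + q³); the count is [q³].
(1 + q³ + q⁶ + q⁹ + q¹²) has coefficients 1,0,0,1 for degrees 0…3.
(1 + q + q² + q³ + q⁴ + q⁵) has coefficients 1,1,1,1 for degrees 0…3.
Multiplying by (1 + q⁴) gives running coefficients 1,1,1,1 for degrees 0…3.
Finally multiplying by (1 + q + q² + q³), the product of all factors after the first has coefficients 1,2,3,4 for degrees 0…3.
[q³] = 1·4 + 1·1 = 5.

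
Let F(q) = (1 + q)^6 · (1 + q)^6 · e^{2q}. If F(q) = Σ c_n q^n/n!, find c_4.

26008

The EGF product rule gives c_4 = Σ_{k_1+k_2+k_3=4} C(4; k_1,k_2,k_3) · ∏ g_i(k_i), where (1+q)^6 gives the falling factorial (6)_k; (1+q)^6 gives the falling factorial (6)_k; e^{2q} gives (2)^k.
g_1(k) for k = 0…4: 1, 6, 30, 120, 360.
g_2(k) for k = 0…4: 1, 6, 30, 120, 360.
g_3(k) for k = 0…4: 1, 2, 4, 8, 16.
First combine the last two factors: h(k) = Σ_j C(k,j)·g_2(j)·g_3(k−j) for k = 0…4: 1, 8, 58, 380, 2248.
c_4 = Σ_k C(4,k)·g_1(k)·h(4−k) = 1·1·2248 + 4·6·380 + 6·30·58 + 4·120·8 + 1·360·1 = 2248 + 9120 + 10440 + 3840 + 360 = 26008.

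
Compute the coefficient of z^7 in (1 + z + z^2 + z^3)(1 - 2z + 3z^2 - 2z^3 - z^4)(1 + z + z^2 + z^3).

(1 + z + z^2 + z^3) has coefficients 1,1,1,1 for degrees 0…3.
(1 - 2z + 3z^2 - 2z^3 - z^4) has coefficients 1,-2,3,-2,-1,0,0,0 for degrees 0…7.
Finally multiplying by (1 + z + z^2 + z^3), the product of all factors after the first has coefficients 1,-1,2,0,-2,0,-3,-1 for degrees 0…7.
[z^7] = 1·(-1) + 1·(-3) + 1·0 + 1·(-2) = -6.

-6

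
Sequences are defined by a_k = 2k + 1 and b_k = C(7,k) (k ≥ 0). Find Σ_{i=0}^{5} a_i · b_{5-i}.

522

The convolution is the t^5 coefficient of A(t)B(t).
Σ = 1·21 + 3·35 + 5·35 + 7·21 + 9·7 + 11·1 = 522.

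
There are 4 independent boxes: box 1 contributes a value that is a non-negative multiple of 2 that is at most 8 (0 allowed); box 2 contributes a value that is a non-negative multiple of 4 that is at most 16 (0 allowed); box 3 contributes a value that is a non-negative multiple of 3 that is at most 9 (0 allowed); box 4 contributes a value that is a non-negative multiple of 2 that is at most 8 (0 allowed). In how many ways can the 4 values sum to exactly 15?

The generating function for the choices is (1 + q² + q⁴ + q⁶ + q⁸)·(1 + q⁴ + q⁸ + q¹² + q¹⁶)·(1 + q³ + q⁶ + q⁹)·(1 + q² + q⁴ + q⁶ + q⁸); the count is [q¹⁵].
(1 + q² + q⁴ + q⁶ + q⁸) has coefficients 1,0,1,0,1,0,1,0,1 for degrees 0…8.
(1 + q⁴ + q⁸ + q¹² + q¹⁶) has coefficients 1,0,0,0,1,0,0,0,1,0,0,0,1,0,0,0 for degrees 0…15.
Multiplying by (1 + q³ + q⁶ + q⁹) gives running coefficients 1,0,0,1,1,0,1,1,1,1,1,1,1,1,1,1 for degrees 0…15.
Finally multiplying by (1 + q² + q⁴ + q⁶ + q⁸), the product of all factors after the first has coefficients 1,0,1,1,2,1,3,2,4,3,4,4,5,4,5,5 for degrees 0…15.
[q¹⁵] = 1·5 + 1·4 + 1·4 + 1·3 + 1·2 = 18.

18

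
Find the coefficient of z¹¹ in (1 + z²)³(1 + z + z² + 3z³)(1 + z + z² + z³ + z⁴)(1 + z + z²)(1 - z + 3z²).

(1 + z²)³ has coefficients 1,0,3,0,3,0,1 for degrees 0…6.
(1 + z + z² + 3z³) has coefficients 1,1,1,3,0,0,0,0,0,0,0,0 for degrees 0…11.
Multiplying by (1 + z + z² + z³ + z⁴) gives running coefficients 1,2,3,6,6,5,4,3,0,0,0,0 for degrees 0…11.
Multiplying by (1 + z + z²) gives running coefficients 1,3,6,11,15,17,15,12,7,3,0,0 for degrees 0…11.
Finally multiplying by (1 - z + 3z²), the product of all factors after the first has coefficients 1,2,6,14,22,35,43,48,40,32,18,9 for degrees 0…11.
[z¹¹] = 1·9 + 3·32 + 3·48 + 1·35 = 284.

284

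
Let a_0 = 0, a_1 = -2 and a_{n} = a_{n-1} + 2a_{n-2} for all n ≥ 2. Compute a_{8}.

The ordinary generating function has denominator 1 - y - 2y^2.
Iterating the recurrence: a_0,…,a_{8} = 0, -2, -2, -6, -10, -22, -42, -86, -170.

-170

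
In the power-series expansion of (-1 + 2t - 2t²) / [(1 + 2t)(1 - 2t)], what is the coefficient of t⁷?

The denominator gives the recurrence a_n = 4a_(n−2) for n ≥ 3; the numerator fixes a_0 = -1, a_1 = 2, a_2 = -6.
Iterating: -1, 2, -6, 8, -24, 32, -96, 128, so a_7 = 128.

128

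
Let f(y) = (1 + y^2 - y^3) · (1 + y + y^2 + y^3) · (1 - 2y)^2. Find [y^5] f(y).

4

(1 + y^2 - y^3) has coefficients 1,0,1,-1 for degrees 0…3.
(1 + y + y^2 + y^3) has coefficients 1,1,1,1,0,0 for degrees 0…5.
Finally multiplying by (1 - 2y)^2, the product of all factors after the first has coefficients 1,-3,1,1,0,4 for degrees 0…5.
[y^5] = 1·4 + 1·1 − 1·1 = 4.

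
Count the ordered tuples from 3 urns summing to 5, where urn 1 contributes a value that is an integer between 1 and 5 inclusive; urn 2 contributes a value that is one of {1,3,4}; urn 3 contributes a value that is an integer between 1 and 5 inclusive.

The generating function for the choices is (q + q^2 + q^3 + q^4 + q^5)·(q + q^3 + q^4)·(q + q^2 + q^3 + q^4 + q^5); the count is [q^5].
(q + q^2 + q^3 + q^4 + q^5) has coefficients 0,1,1,1,1,1 for degrees 0…5.
(q + q^3 + q^4) has coefficients 0,1,0,1,1,0 for degrees 0…5.
Finally multiplying by (q + q^2 + q^3 + q^4 + q^5), the product of all factors after the first has coefficients 0,0,1,1,2,3 for degrees 0…5.
[q^5] = 1·2 + 1·1 + 1·1 + 1·0 + 1·0 = 4.

4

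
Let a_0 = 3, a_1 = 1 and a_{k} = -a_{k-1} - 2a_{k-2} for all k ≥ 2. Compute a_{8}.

The ordinary generating function has denominator 1 + q + 2q^2.
Iterating the recurrence: a_0,…,a_{8} = 3, 1, -7, 5, 9, -19, 1, 37, -39.

-39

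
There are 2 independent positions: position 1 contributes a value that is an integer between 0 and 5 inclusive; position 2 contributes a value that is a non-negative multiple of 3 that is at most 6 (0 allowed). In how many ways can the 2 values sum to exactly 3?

2

The generating function for the choices is (1 + y + y^2 + y^3 + y^4 + y^5)·(1 + y^3 + y^6); the count is [y^3].
(1 + y + y^2 + y^3 + y^4 + y^5) has coefficients 1,1,1,1 for degrees 0…3.
(1 + y^3 + y^6) has coefficients 1,0,0,1 for degrees 0…3.
[y^3] = 1·1 + 1·0 + 1·0 + 1·1 = 2.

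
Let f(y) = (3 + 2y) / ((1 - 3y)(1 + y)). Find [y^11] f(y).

487154

Partial fractions give a closed form: a_n = (11/4)·3^n + (1/4)·(-1)^n.
At n = 11: a_11 = 487154.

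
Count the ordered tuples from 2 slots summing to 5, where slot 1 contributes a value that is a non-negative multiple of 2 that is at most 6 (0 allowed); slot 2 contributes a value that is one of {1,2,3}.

2

The generating function for the choices is (1 + q^2 + q^4 + q^6)·(q + q^2 + q^3); the count is [q^5].
(1 + q^2 + q^4 + q^6) has coefficients 1,0,1,0,1,0 for degrees 0…5.
(q + q^2 + q^3) has coefficients 0,1,1,1,0,0 for degrees 0…5.
[q^5] = 1·0 + 1·1 + 1·1 = 2.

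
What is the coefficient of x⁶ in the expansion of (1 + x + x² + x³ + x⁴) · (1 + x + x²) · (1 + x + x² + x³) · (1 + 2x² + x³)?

(1 + x + x² + x³ + x⁴) has coefficients 1,1,1,1,1 for degrees 0…4.
(1 + x + x²) has coefficients 1,1,1,0,0,0,0 for degrees 0…6.
Multiplying by (1 + x + x² + x³) gives running coefficients 1,2,3,3,2,1,0 for degrees 0…6.
Finally multiplying by (1 + 2x² + x³), the product of all factors after the first has coefficients 1,2,5,8,10,10,7 for degrees 0…6.
[x⁶] = 1·7 + 1·10 + 1·10 + 1·8 + 1·5 = 40.

40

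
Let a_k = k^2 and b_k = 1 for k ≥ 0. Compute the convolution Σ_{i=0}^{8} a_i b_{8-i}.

The convolution is the x^8 coefficient of A(x)B(x).
Σ = 0·1 + 1·1 + 4·1 + 9·1 + 16·1 + 25·1 + 36·1 + 49·1 + 64·1 = 204.

204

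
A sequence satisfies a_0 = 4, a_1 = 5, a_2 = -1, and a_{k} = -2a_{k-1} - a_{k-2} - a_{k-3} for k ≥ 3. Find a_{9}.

The ordinary generating function has denominator 1 + 2z + z^2 + z^3.
Iterating the recurrence: a_0,…,a_{9} = 4, 5, -1, -7, 10, -12, 21, -40, 71, -123.

-123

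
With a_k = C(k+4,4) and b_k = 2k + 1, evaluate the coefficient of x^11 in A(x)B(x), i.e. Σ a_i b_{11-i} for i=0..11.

This is [x^11] in the product of the two ordinary generating functions.
Σ = 1·23 + 5·21 + 15·19 + 35·17 + 70·15 + 126·13 + 210·11 + 330·9 + 495·7 + 715·5 + 1001·3 + 1365·1 = 20384.

20384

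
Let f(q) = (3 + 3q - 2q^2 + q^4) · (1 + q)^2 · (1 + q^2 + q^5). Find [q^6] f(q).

9

(3 + 3q - 2q^2 + q^4) has coefficients 3,3,-2,0,1 for degrees 0…4.
(1 + q)^2 has coefficients 1,2,1,0,0,0,0 for degrees 0…6.
Finally multiplying by (1 + q^2 + q^5), the product of all factors after the first has coefficients 1,2,2,2,1,1,2 for degrees 0…6.
[q^6] = 3·2 + 3·1 − 2·1 + 1·2 = 9.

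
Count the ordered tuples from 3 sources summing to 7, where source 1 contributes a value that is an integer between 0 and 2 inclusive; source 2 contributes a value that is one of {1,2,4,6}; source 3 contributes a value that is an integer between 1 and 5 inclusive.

9

The generating function for the choices is (1 + q + q^2)·(q + q^2 + q^4 + q^6)·(q + q^2 + q^3 + q^4 + q^5); the count is [q^7].
(1 + q + q^2) has coefficients 1,1,1 for degrees 0…2.
(q + q^2 + q^4 + q^6) has coefficients 0,1,1,0,1,0,1,0 for degrees 0…7.
Finally multiplying by (q + q^2 + q^3 + q^4 + q^5), the product of all factors after the first has coefficients 0,0,1,2,2,3,3,3 for degrees 0…7.
[q^7] = 1·3 + 1·3 + 1·3 = 9.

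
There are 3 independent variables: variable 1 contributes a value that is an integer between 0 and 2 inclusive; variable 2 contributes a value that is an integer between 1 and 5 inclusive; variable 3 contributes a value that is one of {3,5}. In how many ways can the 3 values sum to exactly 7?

The generating function for the choices is (1 + q + q²)·(q + q² + q³ + q⁴ + q⁵)·(q³ + q⁵); the count is [q⁷].
(1 + q + q²) has coefficients 1,1,1 for degrees 0…2.
(q + q² + q³ + q⁴ + q⁵) has coefficients 0,1,1,1,1,1,0,0 for degrees 0…7.
Finally multiplying by (q³ + q⁵), the product of all factors after the first has coefficients 0,0,0,0,1,1,2,2 for degrees 0…7.
[q⁷] = 1·2 + 1·2 + 1·1 = 5.

5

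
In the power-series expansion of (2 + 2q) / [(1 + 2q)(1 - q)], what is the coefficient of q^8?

Partial fractions give a closed form: a_n = (2/3)·(-2)^n + (4/3)·1^n.
At n = 8: a_8 = 172.

172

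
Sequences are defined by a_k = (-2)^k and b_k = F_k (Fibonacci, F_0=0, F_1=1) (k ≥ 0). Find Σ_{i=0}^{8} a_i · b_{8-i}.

Write out a_i and b_{8-i} for i = 0,…,8 and sum the products.
Σ = 1·21 − 2·13 + 4·8 − 8·5 + 16·3 − 32·2 + 64·1 − 128·1 + 256·0 = -93.

-93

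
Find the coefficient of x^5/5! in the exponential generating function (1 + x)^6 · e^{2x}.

The EGF product rule gives c_5 = Σ_{k_1+k_2=5} C(5; k_1,k_2) · ∏ g_i(k_i), where (1+x)^6 gives the falling factorial (6)_k; e^{2x} gives (2)^k.
g_1(k) for k = 0…5: 1, 6, 30, 120, 360, 720.
g_2(k) for k = 0…5: 1, 2, 4, 8, 16, 32.
c_5 = Σ_k C(5,k)·g_1(k)·g_2(5−k) = 1·1·32 + 5·6·16 + 10·30·8 + 10·120·4 + 5·360·2 + 1·720·1 = 32 + 480 + 2400 + 4800 + 3600 + 720 = 12032.

12032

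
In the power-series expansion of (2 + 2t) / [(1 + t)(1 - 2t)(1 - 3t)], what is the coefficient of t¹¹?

1054690

Partial fractions give a closed form: a_n = (-4)·2^n + (6)·3^n.
At n = 11: a_11 = 1054690.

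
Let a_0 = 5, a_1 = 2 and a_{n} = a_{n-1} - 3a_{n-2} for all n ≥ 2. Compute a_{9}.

377

The ordinary generating function has denominator 1 - z + 3z^2.
Iterating the recurrence: a_0,…,a_{9} = 5, 2, -13, -19, 20, 77, 17, -214, -265, 377.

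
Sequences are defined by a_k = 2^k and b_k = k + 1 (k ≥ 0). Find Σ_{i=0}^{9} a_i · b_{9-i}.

This is [x^9] in the product of the two ordinary generating functions.
Σ = 1·10 + 2·9 + 4·8 + 8·7 + 16·6 + 32·5 + 64·4 + 128·3 + 256·2 + 512·1 = 2036.

2036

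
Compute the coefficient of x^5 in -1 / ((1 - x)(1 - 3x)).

-364

The denominator gives the recurrence a_n = 4a_(n−1) − 3a_(n−2) for n ≥ 2; the numerator fixes a_0 = -1, a_1 = -4.
Iterating: -1, -4, -13, -40, -121, -364, so a_5 = -364.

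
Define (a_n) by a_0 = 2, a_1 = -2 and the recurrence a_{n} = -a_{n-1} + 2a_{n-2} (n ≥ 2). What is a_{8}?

The ordinary generating function has denominator 1 + x - 2x^2.
Iterating the recurrence: a_0,…,a_{8} = 2, -2, 6, -10, 22, -42, 86, -170, 342.

342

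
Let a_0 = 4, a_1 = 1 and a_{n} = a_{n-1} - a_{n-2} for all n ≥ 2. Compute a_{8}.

-3

The ordinary generating function has denominator 1 - q + q^2.
Iterating the recurrence: a_0,…,a_{8} = 4, 1, -3, -4, -1, 3, 4, 1, -3.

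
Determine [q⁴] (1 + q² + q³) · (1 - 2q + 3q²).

1

(1 + q² + q³) has coefficients 1,0,1,1 for degrees 0…3.
(1 - 2q + 3q²) has coefficients 1,-2,3,0,0 for degrees 0…4.
[q⁴] = 1·0 + 1·3 + 1·(-2) = 1.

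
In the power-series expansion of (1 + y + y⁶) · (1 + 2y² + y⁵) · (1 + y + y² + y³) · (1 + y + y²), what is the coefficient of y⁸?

13

(1 + y + y⁶) has coefficients 1,1,0,0,0,0,1 for degrees 0…6.
(1 + 2y² + y⁵) has coefficients 1,0,2,0,0,1,0,0,0 for degrees 0…8.
Multiplying by (1 + y + y² + y³) gives running coefficients 1,1,3,3,2,3,1,1,1 for degrees 0…8.
Finally multiplying by (1 + y + y²), the product of all factors after the first has coefficients 1,2,5,7,8,8,6,5,3 for degrees 0…8.
[y⁸] = 1·3 + 1·5 + 1·5 = 13.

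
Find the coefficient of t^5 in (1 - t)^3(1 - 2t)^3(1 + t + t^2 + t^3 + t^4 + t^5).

-8

(1 - t)^3 has coefficients 1,-3,3,-1 for degrees 0…3.
(1 - 2t)^3 has coefficients 1,-6,12,-8,0,0 for degrees 0…5.
Finally multiplying by (1 + t + t^2 + t^3 + t^4 + t^5), the product of all factors after the first has coefficients 1,-5,7,-1,-1,-1 for degrees 0…5.
[t^5] = 1·(-1) − 3·(-1) + 3·(-1) − 1·7 = -8.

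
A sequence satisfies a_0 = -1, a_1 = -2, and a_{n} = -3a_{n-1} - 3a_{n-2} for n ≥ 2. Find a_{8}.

The ordinary generating function has denominator 1 + 3q + 3q^2.
Iterating the recurrence: a_0,…,a_{8} = -1, -2, 9, -21, 36, -45, 27, 54, -243.

-243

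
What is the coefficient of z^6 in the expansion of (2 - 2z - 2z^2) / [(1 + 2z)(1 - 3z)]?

The denominator gives the recurrence a_n = a_(n−1) + 6a_(n−2) for n ≥ 3; the numerator fixes a_0 = 2, a_1 = 0, a_2 = 10.
Iterating: 2, 0, 10, 10, 70, 130, 550, so a_6 = 550.

550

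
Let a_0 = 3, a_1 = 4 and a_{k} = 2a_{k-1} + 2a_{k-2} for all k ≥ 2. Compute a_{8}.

5552

The ordinary generating function has denominator 1 - 2x - 2x^2.
Iterating the recurrence: a_0,…,a_{8} = 3, 4, 14, 36, 100, 272, 744, 2032, 5552.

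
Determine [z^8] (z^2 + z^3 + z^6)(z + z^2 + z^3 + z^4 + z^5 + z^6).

(z^2 + z^3 + z^6) has coefficients 0,0,1,1,0,0,1 for degrees 0…6.
(z + z^2 + z^3 + z^4 + z^5 + z^6) has coefficients 0,1,1,1,1,1,1,0,0 for degrees 0…8.
[z^8] = 1·1 + 1·1 + 1·1 = 3.

3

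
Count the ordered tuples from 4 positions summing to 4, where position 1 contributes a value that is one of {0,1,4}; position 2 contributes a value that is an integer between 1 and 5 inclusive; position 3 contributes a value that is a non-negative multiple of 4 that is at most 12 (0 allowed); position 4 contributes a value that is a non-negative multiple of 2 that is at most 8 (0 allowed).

4

The generating function for the choices is (1 + q + q⁴)·(q + q² + q³ + q⁴ + q⁵)·(1 + q⁴ + q⁸ + q¹²)·(1 + q² + q⁴ + q⁶ + q⁸); the count is [q⁴].
(1 + q + q⁴) has coefficients 1,1,0,0,1 for degrees 0…4.
(q + q² + q³ + q⁴ + q⁵) has coefficients 0,1,1,1,1 for degrees 0…4.
Multiplying by (1 + q⁴ + q⁸ + q¹²) gives running coefficients 0,1,1,1,1 for degrees 0…4.
Finally multiplying by (1 + q² + q⁴ + q⁶ + q⁸), the product of all factors after the first has coefficients 0,1,1,2,2 for degrees 0…4.
[q⁴] = 1·2 + 1·2 + 1·0 = 4.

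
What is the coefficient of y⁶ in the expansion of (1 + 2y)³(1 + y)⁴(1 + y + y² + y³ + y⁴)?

(1 + 2y)³ has coefficients 1,6,12,8 for degrees 0…3.
(1 + y)⁴ has coefficients 1,4,6,4,1,0,0 for degrees 0…6.
Finally multiplying by (1 + y + y² + y³ + y⁴), the product of all factors after the first has coefficients 1,5,11,15,16,15,11 for degrees 0…6.
[y⁶] = 1·11 + 6·15 + 12·16 + 8·15 = 413.

413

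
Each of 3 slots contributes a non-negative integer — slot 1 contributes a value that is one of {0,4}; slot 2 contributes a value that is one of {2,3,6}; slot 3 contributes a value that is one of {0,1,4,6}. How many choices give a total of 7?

4

The generating function for the choices is (1 + t^4)·(t^2 + t^3 + t^6)·(1 + t + t^4 + t^6); the count is [t^7].
(1 + t^4) has coefficients 1,0,0,0,1 for degrees 0…4.
(t^2 + t^3 + t^6) has coefficients 0,0,1,1,0,0,1,0 for degrees 0…7.
Finally multiplying by (1 + t + t^4 + t^6), the product of all factors after the first has coefficients 0,0,1,2,1,0,2,2 for degrees 0…7.
[t^7] = 1·2 + 1·2 = 4.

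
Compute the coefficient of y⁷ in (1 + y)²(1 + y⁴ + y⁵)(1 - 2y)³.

11

(1 + y)² has coefficients 1,2,1 for degrees 0…2.
(1 + y⁴ + y⁵) has coefficients 1,0,0,0,1,1,0,0 for degrees 0…7.
Finally multiplying by (1 - 2y)³, the product of all factors after the first has coefficients 1,-6,12,-8,1,-5,6,4 for degrees 0…7.
[y⁷] = 1·4 + 2·6 + 1·(-5) = 11.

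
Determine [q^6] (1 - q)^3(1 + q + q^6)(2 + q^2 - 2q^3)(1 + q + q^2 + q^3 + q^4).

(1 - q)^3 has coefficients 1,-3,3,-1 for degrees 0…3.
(1 + q + q^6) has coefficients 1,1,0,0,0,0,1 for degrees 0…6.
Multiplying by (2 + q^2 - 2q^3) gives running coefficients 2,2,1,-1,-2,0,2 for degrees 0…6.
Finally multiplying by (1 + q + q^2 + q^3 + q^4), the product of all factors after the first has coefficients 2,4,5,4,2,0,0 for degrees 0…6.
[q^6] = 1·0 − 3·0 + 3·2 − 1·4 = 2.

2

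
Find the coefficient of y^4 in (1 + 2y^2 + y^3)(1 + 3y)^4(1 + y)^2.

(1 + 2y^2 + y^3) has coefficients 1,0,2,1 for degrees 0…3.
(1 + 3y)^4 has coefficients 1,12,54,108,81 for degrees 0…4.
Finally multiplying by (1 + y)^2, the product of all factors after the first has coefficients 1,14,79,228,351 for degrees 0…4.
[y^4] = 1·351 + 2·79 + 1·14 = 523.

523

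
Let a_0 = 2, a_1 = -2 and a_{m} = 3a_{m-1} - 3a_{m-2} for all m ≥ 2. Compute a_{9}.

The ordinary generating function has denominator 1 - 3q + 3q^2.
Iterating the recurrence: a_0,…,a_{9} = 2, -2, -12, -30, -54, -72, -54, 54, 324, 810.

810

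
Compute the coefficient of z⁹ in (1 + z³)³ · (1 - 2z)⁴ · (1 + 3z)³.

(1 + z³)³ has coefficients 1,0,0,3,0,0,3,0,0,1 for degrees 0…9.
(1 - 2z)⁴ has coefficients 1,-8,24,-32,16,0,0,0,0,0 for degrees 0…9.
Finally multiplying by (1 + 3z)³, the product of all factors after the first has coefficients 1,1,-21,-5,160,-72,-432,432,0,0 for degrees 0…9.
[z⁹] = 1·0 + 3·(-432) + 3·(-5) + 1·1 = -1310.

-1310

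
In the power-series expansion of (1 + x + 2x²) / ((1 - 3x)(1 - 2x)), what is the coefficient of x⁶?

3146

The denominator gives the recurrence a_n = 5a_(n−1) − 6a_(n−2) for n ≥ 3; the numerator fixes a_0 = 1, a_1 = 6, a_2 = 26.
Iterating: 1, 6, 26, 94, 314, 1006, 3146, so a_6 = 3146.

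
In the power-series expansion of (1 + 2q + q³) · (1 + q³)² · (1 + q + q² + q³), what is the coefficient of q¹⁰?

3

(1 + 2q + q³) has coefficients 1,2,0,1 for degrees 0…3.
(1 + q³)² has coefficients 1,0,0,2,0,0,1,0,0,0,0 for degrees 0…10.
Finally multiplying by (1 + q + q² + q³), the product of all factors after the first has coefficients 1,1,1,3,2,2,3,1,1,1,0 for degrees 0…10.
[q¹⁰] = 1·0 + 2·1 + 1·1 = 3.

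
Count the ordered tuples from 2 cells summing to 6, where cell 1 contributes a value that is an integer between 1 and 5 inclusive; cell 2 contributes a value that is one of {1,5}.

2

The generating function for the choices is (y + y^2 + y^3 + y^4 + y^5)·(y + y^5); the count is [y^6].
(y + y^2 + y^3 + y^4 + y^5) has coefficients 0,1,1,1,1,1 for degrees 0…5.
(y + y^5) has coefficients 0,1,0,0,0,1,0 for degrees 0…6.
[y^6] = 1·1 + 1·0 + 1·0 + 1·0 + 1·1 = 2.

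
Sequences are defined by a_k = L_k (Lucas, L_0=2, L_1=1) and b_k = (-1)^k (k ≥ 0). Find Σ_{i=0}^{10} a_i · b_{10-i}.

Write out a_i and b_{10-i} for i = 0,…,10 and sum the products.
Σ = 2·1 + 1·(-1) + 3·1 + 4·(-1) + 7·1 + 11·(-1) + 18·1 + 29·(-1) + 47·1 + 76·(-1) + 123·1 = 79.

79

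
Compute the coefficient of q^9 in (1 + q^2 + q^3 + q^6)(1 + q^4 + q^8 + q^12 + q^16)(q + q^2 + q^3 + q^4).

4

(1 + q^2 + q^3 + q^6) has coefficients 1,0,1,1,0,0,1 for degrees 0…6.
(1 + q^4 + q^8 + q^12 + q^16) has coefficients 1,0,0,0,1,0,0,0,1,0 for degrees 0…9.
Finally multiplying by (q + q^2 + q^3 + q^4), the product of all factors after the first has coefficients 0,1,1,1,1,1,1,1,1,1 for degrees 0…9.
[q^9] = 1·1 + 1·1 + 1·1 + 1·1 = 4.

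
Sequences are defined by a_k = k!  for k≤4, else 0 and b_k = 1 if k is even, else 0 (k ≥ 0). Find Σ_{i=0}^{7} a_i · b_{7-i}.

Write out a_i and b_{7-i} for i = 0,…,7 and sum the products.
Σ = 1·0 + 1·1 + 2·0 + 6·1 + 24·0 + 0·1 + 0·0 + 0·1 = 7.

7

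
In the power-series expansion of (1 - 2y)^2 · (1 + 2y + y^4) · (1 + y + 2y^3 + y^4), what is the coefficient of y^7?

14

(1 - 2y)^2 has coefficients 1,-4,4 for degrees 0…2.
(1 + 2y + y^4) has coefficients 1,2,0,0,1,0,0,0 for degrees 0…7.
Finally multiplying by (1 + y + 2y^3 + y^4), the product of all factors after the first has coefficients 1,3,2,2,6,3,0,2 for degrees 0…7.
[y^7] = 1·2 − 4·0 + 4·3 = 14.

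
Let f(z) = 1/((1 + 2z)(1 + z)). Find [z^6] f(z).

127

Partial fractions give a closed form: a_n = (2)·(-2)^n + (-1)·(-1)^n.
At n = 6: a_6 = 127.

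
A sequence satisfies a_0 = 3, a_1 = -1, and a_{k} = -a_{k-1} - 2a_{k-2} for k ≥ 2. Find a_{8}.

The ordinary generating function has denominator 1 + z + 2z^2.
Iterating the recurrence: a_0,…,a_{8} = 3, -1, -5, 7, 3, -17, 11, 23, -45.

-45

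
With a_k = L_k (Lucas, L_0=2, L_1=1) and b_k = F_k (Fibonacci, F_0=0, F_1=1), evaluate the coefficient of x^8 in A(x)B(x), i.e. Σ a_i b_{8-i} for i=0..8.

The convolution is the t^8 coefficient of A(t)B(t).
Σ = 2·21 + 1·13 + 3·8 + 4·5 + 7·3 + 11·2 + 18·1 + 29·1 + 47·0 = 189.

189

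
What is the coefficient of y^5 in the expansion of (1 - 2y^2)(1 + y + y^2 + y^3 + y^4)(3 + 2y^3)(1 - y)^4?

(1 - 2y^2) has coefficients 1,0,-2 for degrees 0…2.
(1 + y + y^2 + y^3 + y^4) has coefficients 1,1,1,1,1,0 for degrees 0…5.
Multiplying by (3 + 2y^3) gives running coefficients 3,3,3,5,5,2 for degrees 0…5.
Finally multiplying by (1 - y)^4, the product of all factors after the first has coefficients 3,-9,9,-1,-6,3 for degrees 0…5.
[y^5] = 1·3 − 2·(-1) = 5.

5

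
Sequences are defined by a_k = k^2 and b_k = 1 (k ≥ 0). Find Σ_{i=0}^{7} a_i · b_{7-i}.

140

Write out a_i and b_{7-i} for i = 0,…,7 and sum the products.
Σ = 0·1 + 1·1 + 4·1 + 9·1 + 16·1 + 25·1 + 36·1 + 49·1 = 140.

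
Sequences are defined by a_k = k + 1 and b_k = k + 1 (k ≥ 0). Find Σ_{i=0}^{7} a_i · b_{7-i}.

120

This is [x^7] in the product of the two ordinary generating functions.
Σ = 1·8 + 2·7 + 3·6 + 4·5 + 5·4 + 6·3 + 7·2 + 8·1 = 120.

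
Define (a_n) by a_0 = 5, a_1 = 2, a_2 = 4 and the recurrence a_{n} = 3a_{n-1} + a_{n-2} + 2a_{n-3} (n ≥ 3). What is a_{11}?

The ordinary generating function has denominator 1 - 3x - x^2 - 2x^3.
Iterating the recurrence: a_0,…,a_{11} = 5, 2, 4, 24, 80, 272, 944, 3264, 11280, 38992, 134784, 465904.

465904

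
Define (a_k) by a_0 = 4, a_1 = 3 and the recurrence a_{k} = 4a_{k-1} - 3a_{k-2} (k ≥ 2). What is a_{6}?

The ordinary generating function has denominator 1 - 4t + 3t^2.
Iterating the recurrence: a_0,…,a_{6} = 4, 3, 0, -9, -36, -117, -360.

-360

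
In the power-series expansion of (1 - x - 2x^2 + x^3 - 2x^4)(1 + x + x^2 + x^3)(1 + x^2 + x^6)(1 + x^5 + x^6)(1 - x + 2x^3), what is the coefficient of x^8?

(1 - x - 2x^2 + x^3 - 2x^4) has coefficients 1,-1,-2,1,-2 for degrees 0…4.
(1 + x + x^2 + x^3) has coefficients 1,1,1,1,0,0,0,0,0 for degrees 0…8.
Multiplying by (1 + x^2 + x^6) gives running coefficients 1,1,2,2,1,1,1,1,1 for degrees 0…8.
Multiplying by (1 + x^5 + x^6) gives running coefficients 1,1,2,2,1,2,3,4,5 for degrees 0…8.
Finally multiplying by (1 - x + 2x^3), the product of all factors after the first has coefficients 1,0,1,2,1,5,5,3,5 for degrees 0…8.
[x^8] = 1·5 − 1·3 − 2·5 + 1·5 − 2·1 = -5.

-5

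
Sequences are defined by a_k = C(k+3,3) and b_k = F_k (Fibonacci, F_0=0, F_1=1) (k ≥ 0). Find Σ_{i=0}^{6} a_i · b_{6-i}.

189

The convolution is the t^6 coefficient of A(t)B(t).
Σ = 1·8 + 4·5 + 10·3 + 20·2 + 35·1 + 56·1 + 84·0 = 189.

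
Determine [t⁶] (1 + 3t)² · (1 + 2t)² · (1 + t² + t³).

96

(1 + 3t)² has coefficients 1,6,9 for degrees 0…2.
(1 + 2t)² has coefficients 1,4,4,0,0,0,0 for degrees 0…6.
Finally multiplying by (1 + t² + t³), the product of all factors after the first has coefficients 1,4,5,5,8,4,0 for degrees 0…6.
[t⁶] = 1·0 + 6·4 + 9·8 = 96.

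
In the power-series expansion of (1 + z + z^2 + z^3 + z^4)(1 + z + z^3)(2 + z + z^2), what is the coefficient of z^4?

(1 + z + z^2 + z^3 + z^4) has coefficients 1,1,1,1,1 for degrees 0…4.
(1 + z + z^3) has coefficients 1,1,0,1,0 for degrees 0…4.
Finally multiplying by (2 + z + z^2), the product of all factors after the first has coefficients 2,3,2,3,1 for degrees 0…4.
[z^4] = 1·1 + 1·3 + 1·2 + 1·3 + 1·2 = 11.

11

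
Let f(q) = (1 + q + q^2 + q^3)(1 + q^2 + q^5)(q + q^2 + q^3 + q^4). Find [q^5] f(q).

6

(1 + q + q^2 + q^3) has coefficients 1,1,1,1 for degrees 0…3.
(1 + q^2 + q^5) has coefficients 1,0,1,0,0,1 for degrees 0…5.
Finally multiplying by (q + q^2 + q^3 + q^4), the product of all factors after the first has coefficients 0,1,1,2,2,1 for degrees 0…5.
[q^5] = 1·1 + 1·2 + 1·2 + 1·1 = 6.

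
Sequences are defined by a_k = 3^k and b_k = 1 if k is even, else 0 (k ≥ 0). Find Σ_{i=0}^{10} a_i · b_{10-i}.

66430

This is [x^10] in the product of the two ordinary generating functions.
Σ = 1·1 + 3·0 + 9·1 + 27·0 + 81·1 + 243·0 + 729·1 + 2187·0 + 6561·1 + 19683·0 + 59049·1 = 66430.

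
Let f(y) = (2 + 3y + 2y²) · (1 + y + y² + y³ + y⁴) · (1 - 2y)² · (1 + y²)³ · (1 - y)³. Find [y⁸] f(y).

52

(2 + 3y + 2y²) has coefficients 2,3,2 for degrees 0…2.
(1 + y + y² + y³ + y⁴) has coefficients 1,1,1,1,1,0,0,0,0 for degrees 0…8.
Multiplying by (1 - 2y)² gives running coefficients 1,-3,1,1,1,0,4,0,0 for degrees 0…8.
Multiplying by (1 + y²)³ gives running coefficients 1,-3,4,-8,7,-6,11,0,16 for degrees 0…8.
Finally multiplying by (1 - y)³, the product of all factors after the first has coefficients 1,-6,16,-30,46,-55,58,-58,55 for degrees 0…8.
[y⁸] = 2·55 + 3·(-58) + 2·58 = 52.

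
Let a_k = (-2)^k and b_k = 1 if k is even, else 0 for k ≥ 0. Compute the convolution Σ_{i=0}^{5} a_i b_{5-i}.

-42

The convolution is the x^5 coefficient of A(x)B(x).
Σ = 1·0 − 2·1 + 4·0 − 8·1 + 16·0 − 32·1 = -42.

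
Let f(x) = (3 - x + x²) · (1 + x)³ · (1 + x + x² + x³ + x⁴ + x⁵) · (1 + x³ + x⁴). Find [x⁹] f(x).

48

(3 - x + x²) has coefficients 3,-1,1 for degrees 0…2.
(1 + x)³ has coefficients 1,3,3,1,0,0,0,0,0,0 for degrees 0…9.
Multiplying by (1 + x + x² + x³ + x⁴ + x⁵) gives running coefficients 1,4,7,8,8,8,7,4,1,0 for degrees 0…9.
Finally multiplying by (1 + x³ + x⁴), the product of all factors after the first has coefficients 1,4,7,9,13,19,22,20,17,15 for degrees 0…9.
[x⁹] = 3·15 − 1·17 + 1·20 = 48.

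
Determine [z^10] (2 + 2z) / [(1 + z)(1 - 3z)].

Partial fractions give a closed form: a_n = (2)·3^n.
At n = 10: a_10 = 118098.

118098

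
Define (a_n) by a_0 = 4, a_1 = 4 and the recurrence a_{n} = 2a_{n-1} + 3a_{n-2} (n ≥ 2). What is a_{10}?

118100

The ordinary generating function has denominator 1 - 2x - 3x^2.
Iterating the recurrence: a_0,…,a_{10} = 4, 4, 20, 52, 164, 484, 1460, 4372, 13124, 39364, 118100.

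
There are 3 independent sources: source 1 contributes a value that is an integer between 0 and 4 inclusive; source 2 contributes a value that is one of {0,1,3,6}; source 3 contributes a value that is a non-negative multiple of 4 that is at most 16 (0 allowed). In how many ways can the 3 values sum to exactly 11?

5

The generating function for the choices is (1 + t + t² + t³ + t⁴)·(1 + t + t³ + t⁶)·(1 + t⁴ + t⁸ + t¹² + t¹⁶); the count is [t¹¹].
(1 + t + t² + t³ + t⁴) has coefficients 1,1,1,1,1 for degrees 0…4.
(1 + t + t³ + t⁶) has coefficients 1,1,0,1,0,0,1,0,0,0,0,0 for degrees 0…11.
Finally multiplying by (1 + t⁴ + t⁸ + t¹² + t¹⁶), the product of all factors after the first has coefficients 1,1,0,1,1,1,1,1,1,1,1,1 for degrees 0…11.
[t¹¹] = 1·1 + 1·1 + 1·1 + 1·1 + 1·1 = 5.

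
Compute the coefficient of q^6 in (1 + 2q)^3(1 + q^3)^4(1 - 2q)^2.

(1 + 2q)^3 has coefficients 1,6,12,8 for degrees 0…3.
(1 + q^3)^4 has coefficients 1,0,0,4,0,0,6 for degrees 0…6.
Finally multiplying by (1 - 2q)^2, the product of all factors after the first has coefficients 1,-4,4,4,-16,16,6 for degrees 0…6.
[q^6] = 1·6 + 6·16 + 12·(-16) + 8·4 = -58.

-58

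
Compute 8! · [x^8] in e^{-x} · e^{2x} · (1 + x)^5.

The EGF product rule gives c_8 = Σ_{k_1+k_2+k_3=8} C(8; k_1,k_2,k_3) · ∏ g_i(k_i), where e^{-x} gives (-1)^k; e^{2x} gives (2)^k; (1+x)^5 gives the falling factorial (5)_k.
g_1(k) for k = 0…8: 1, -1, 1, -1, 1, -1, 1, -1, 1.
g_2(k) for k = 0…8: 1, 2, 4, 8, 16, 32, 64, 128, 256.
g_3(k) for k = 0…8: 1, 5, 20, 60, 120, 120, 0, 0, 0.
First combine the last two factors: h(k) = Σ_j C(k,j)·g_2(j)·g_3(k−j) for k = 0…8: 1, 7, 44, 248, 1256, 5752, 24064, 93088, 336896.
c_8 = Σ_k C(8,k)·g_1(k)·h(8−k) = 1·1·336896 + 8·(-1)·93088 + 28·1·24064 + 56·(-1)·5752 + 70·1·1256 + 56·(-1)·248 + 28·1·44 + 8·(-1)·7 + 1·1·1 = 336896 − 744704 + 673792 − 322112 + 87920 − 13888 + 1232 − 56 + 1 = 19081.

19081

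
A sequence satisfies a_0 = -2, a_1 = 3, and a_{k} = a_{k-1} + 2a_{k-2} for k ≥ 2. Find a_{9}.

173

The ordinary generating function has denominator 1 - z - 2z^2.
Iterating the recurrence: a_0,…,a_{9} = -2, 3, -1, 5, 3, 13, 19, 45, 83, 173.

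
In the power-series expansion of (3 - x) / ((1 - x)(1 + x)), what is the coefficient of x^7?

The denominator gives the recurrence a_n = a_(n−2) for n ≥ 2; the numerator fixes a_0 = 3, a_1 = -1.
Iterating: 3, -1, 3, -1, 3, -1, 3, -1, so a_7 = -1.

-1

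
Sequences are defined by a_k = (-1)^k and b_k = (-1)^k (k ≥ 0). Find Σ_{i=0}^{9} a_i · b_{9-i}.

This is [x^9] in the product of the two ordinary generating functions.
Σ = 1·(-1) − 1·1 + 1·(-1) − 1·1 + 1·(-1) − 1·1 + 1·(-1) − 1·1 + 1·(-1) − 1·1 = -10.

-10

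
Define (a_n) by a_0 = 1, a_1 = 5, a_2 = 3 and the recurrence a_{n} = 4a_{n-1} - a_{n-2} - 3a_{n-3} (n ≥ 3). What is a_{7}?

-349

The ordinary generating function has denominator 1 - 4z + z^2 + 3z^3.
Iterating the recurrence: a_0,…,a_{7} = 1, 5, 3, 4, -2, -21, -94, -349.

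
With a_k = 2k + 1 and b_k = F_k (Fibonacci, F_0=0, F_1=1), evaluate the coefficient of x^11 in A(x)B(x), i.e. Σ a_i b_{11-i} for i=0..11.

960

This is [x^11] in the product of the two ordinary generating functions.
Σ = 1·89 + 3·55 + 5·34 + 7·21 + 9·13 + 11·8 + 13·5 + 15·3 + 17·2 + 19·1 + 21·1 + 23·0 = 960.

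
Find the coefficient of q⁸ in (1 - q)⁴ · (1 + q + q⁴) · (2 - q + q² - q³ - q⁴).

(1 - q)⁴ has coefficients 1,-4,6,-4,1 for degrees 0…4.
(1 + q + q⁴) has coefficients 1,1,0,0,1,0,0,0,0 for degrees 0…8.
Finally multiplying by (2 - q + q² - q³ - q⁴), the product of all factors after the first has coefficients 2,1,0,0,0,-2,1,-1,-1 for degrees 0…8.
[q⁸] = 1·(-1) − 4·(-1) + 6·1 − 4·(-2) + 1·0 = 17.

17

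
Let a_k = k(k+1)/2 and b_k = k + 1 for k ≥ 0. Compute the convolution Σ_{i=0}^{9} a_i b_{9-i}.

This is [x^9] in the product of the two ordinary generating functions.
Σ = 0·10 + 1·9 + 3·8 + 6·7 + 10·6 + 15·5 + 21·4 + 28·3 + 36·2 + 45·1 = 495.

495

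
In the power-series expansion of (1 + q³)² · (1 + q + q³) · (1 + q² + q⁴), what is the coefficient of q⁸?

5

(1 + q³)² has coefficients 1,0,0,2,0,0,1 for degrees 0…6.
(1 + q + q³) has coefficients 1,1,0,1,0,0,0,0,0 for degrees 0…8.
Finally multiplying by (1 + q² + q⁴), the product of all factors after the first has coefficients 1,1,1,2,1,2,0,1,0 for degrees 0…8.
[q⁸] = 1·0 + 2·2 + 1·1 = 5.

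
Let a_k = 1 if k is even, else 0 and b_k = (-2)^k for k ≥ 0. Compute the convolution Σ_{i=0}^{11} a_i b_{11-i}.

-2730

This is [x^11] in the product of the two ordinary generating functions.
Σ = 1·(-2048) + 0·1024 + 1·(-512) + 0·256 + 1·(-128) + 0·64 + 1·(-32) + 0·16 + 1·(-8) + 0·4 + 1·(-2) + 0·1 = -2730.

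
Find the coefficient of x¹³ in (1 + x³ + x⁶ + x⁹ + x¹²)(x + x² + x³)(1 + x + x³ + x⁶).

4

(1 + x³ + x⁶ + x⁹ + x¹²) has coefficients 1,0,0,1,0,0,1,0,0,1,0,0,1 for degrees 0…12.
(x + x² + x³) has coefficients 0,1,1,1,0,0,0,0,0,0,0,0,0,0 for degrees 0…13.
Finally multiplying by (1 + x + x³ + x⁶), the product of all factors after the first has coefficients 0,1,2,2,2,1,1,1,1,1,0,0,0,0 for degrees 0…13.
[x¹³] = 1·0 + 1·0 + 1·1 + 1·2 + 1·1 = 4.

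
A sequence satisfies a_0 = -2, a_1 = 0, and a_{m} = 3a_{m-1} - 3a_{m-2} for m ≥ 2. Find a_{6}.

54

The ordinary generating function has denominator 1 - 3y + 3y^2.
Iterating the recurrence: a_0,…,a_{6} = -2, 0, 6, 18, 36, 54, 54.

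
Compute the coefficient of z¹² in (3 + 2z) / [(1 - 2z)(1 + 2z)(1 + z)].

13653

Partial fractions give a closed form: a_n = (4/3)·2^n + (2)·(-2)^n + (-1/3)·(-1)^n.
At n = 12: a_12 = 13653.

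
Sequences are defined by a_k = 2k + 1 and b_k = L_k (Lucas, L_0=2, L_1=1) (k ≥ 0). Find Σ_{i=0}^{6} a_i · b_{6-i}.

The convolution is the x^6 coefficient of A(x)B(x).
Σ = 1·18 + 3·11 + 5·7 + 7·4 + 9·3 + 11·1 + 13·2 = 178.

178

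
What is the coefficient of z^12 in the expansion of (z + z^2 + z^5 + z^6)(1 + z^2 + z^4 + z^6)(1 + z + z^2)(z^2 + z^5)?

(z + z^2 + z^5 + z^6) has coefficients 0,1,1,0,0,1,1 for degrees 0…6.
(1 + z^2 + z^4 + z^6) has coefficients 1,0,1,0,1,0,1,0,0,0,0,0,0 for degrees 0…12.
Multiplying by (1 + z + z^2) gives running coefficients 1,1,2,1,2,1,2,1,1,0,0,0,0 for degrees 0…12.
Finally multiplying by (z^2 + z^5), the product of all factors after the first has coefficients 0,0,1,1,2,2,3,3,3,3,2,2,1 for degrees 0…12.
[z^12] = 1·2 + 1·2 + 1·3 + 1·3 = 10.

10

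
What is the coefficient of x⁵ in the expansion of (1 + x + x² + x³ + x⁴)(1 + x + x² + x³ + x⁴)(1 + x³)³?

(1 + x + x² + x³ + x⁴) has coefficients 1,1,1,1,1 for degrees 0…4.
(1 + x + x² + x³ + x⁴) has coefficients 1,1,1,1,1,0 for degrees 0…5.
Finally multiplying by (1 + x³)³, the product of all factors after the first has coefficients 1,1,1,4,4,3 for degrees 0…5.
[x⁵] = 1·3 + 1·4 + 1·4 + 1·1 + 1·1 = 13.

13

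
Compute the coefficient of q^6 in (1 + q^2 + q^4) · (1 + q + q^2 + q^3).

1

(1 + q^2 + q^4) has coefficients 1,0,1,0,1 for degrees 0…4.
(1 + q + q^2 + q^3) has coefficients 1,1,1,1,0,0,0 for degrees 0…6.
[q^6] = 1·0 + 1·0 + 1·1 = 1.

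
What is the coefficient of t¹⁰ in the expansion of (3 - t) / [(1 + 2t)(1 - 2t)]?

3072

The denominator gives the recurrence a_n = 4a_(n−2) for n ≥ 2; the numerator fixes a_0 = 3, a_1 = -1.
Iterating: 3, -1, 12, -4, 48, -16, 192, -64, 768, -256, 3072, so a_10 = 3072.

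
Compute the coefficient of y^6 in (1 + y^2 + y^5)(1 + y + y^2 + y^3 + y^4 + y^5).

2

(1 + y^2 + y^5) has coefficients 1,0,1,0,0,1 for degrees 0…5.
(1 + y + y^2 + y^3 + y^4 + y^5) has coefficients 1,1,1,1,1,1,0 for degrees 0…6.
[y^6] = 1·0 + 1·1 + 1·1 = 2.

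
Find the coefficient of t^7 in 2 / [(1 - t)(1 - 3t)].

Partial fractions give a closed form: a_n = (-1)·1^n + (3)·3^n.
At n = 7: a_7 = 6560.

6560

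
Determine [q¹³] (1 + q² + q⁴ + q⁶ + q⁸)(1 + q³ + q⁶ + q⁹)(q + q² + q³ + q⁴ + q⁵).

(1 + q² + q⁴ + q⁶ + q⁸) has coefficients 1,0,1,0,1,0,1,0,1 for degrees 0…8.
(1 + q³ + q⁶ + q⁹) has coefficients 1,0,0,1,0,0,1,0,0,1,0,0,0,0 for degrees 0…13.
Finally multiplying by (q + q² + q³ + q⁴ + q⁵), the product of all factors after the first has coefficients 0,1,1,1,2,2,1,2,2,1,2,2,1,1 for degrees 0…13.
[q¹³] = 1·1 + 1·2 + 1·1 + 1·2 + 1·2 = 8.

8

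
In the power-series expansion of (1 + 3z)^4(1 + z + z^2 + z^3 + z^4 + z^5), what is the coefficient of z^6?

(1 + 3z)^4 has coefficients 1,12,54,108,81 for degrees 0…4.
(1 + z + z^2 + z^3 + z^4 + z^5) has coefficients 1,1,1,1,1,1,0 for degrees 0…6.
[z^6] = 1·0 + 12·1 + 54·1 + 108·1 + 81·1 = 255.

255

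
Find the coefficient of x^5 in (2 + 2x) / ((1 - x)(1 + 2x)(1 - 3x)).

Partial fractions give a closed form: a_n = (-2/3)·1^n + (4/15)·(-2)^n + (12/5)·3^n.
At n = 5: a_5 = 574.

574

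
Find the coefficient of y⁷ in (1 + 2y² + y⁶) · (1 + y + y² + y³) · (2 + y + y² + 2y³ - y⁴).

6

(1 + 2y² + y⁶) has coefficients 1,0,2,0,0,0,1 for degrees 0…6.
(1 + y + y² + y³) has coefficients 1,1,1,1,0,0,0,0 for degrees 0…7.
Finally multiplying by (2 + y + y² + 2y³ - y⁴), the product of all factors after the first has coefficients 2,3,4,6,3,2,1,-1 for degrees 0…7.
[y⁷] = 1·(-1) + 2·2 + 1·3 = 6.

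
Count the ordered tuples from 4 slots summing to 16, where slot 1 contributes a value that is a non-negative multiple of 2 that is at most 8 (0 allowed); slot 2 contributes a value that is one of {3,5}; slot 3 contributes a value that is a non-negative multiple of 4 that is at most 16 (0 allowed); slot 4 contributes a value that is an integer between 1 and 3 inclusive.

10

The generating function for the choices is (1 + q^2 + q^4 + q^6 + q^8)·(q^3 + q^5)·(1 + q^4 + q^8 + q^12 + q^16)·(q + q^2 + q^3); the count is [q^16].
(1 + q^2 + q^4 + q^6 + q^8) has coefficients 1,0,1,0,1,0,1,0,1 for degrees 0…8.
(q^3 + q^5) has coefficients 0,0,0,1,0,1,0,0,0,0,0,0,0,0,0,0,0 for degrees 0…16.
Multiplying by (1 + q^4 + q^8 + q^12 + q^16) gives running coefficients 0,0,0,1,0,1,0,1,0,1,0,1,0,1,0,1,0 for degrees 0…16.
Finally multiplying by (q + q^2 + q^3), the product of all factors after the first has coefficients 0,0,0,0,1,1,2,1,2,1,2,1,2,1,2,1,2 for degrees 0…16.
[q^16] = 1·2 + 1·2 + 1·2 + 1·2 + 1·2 = 10.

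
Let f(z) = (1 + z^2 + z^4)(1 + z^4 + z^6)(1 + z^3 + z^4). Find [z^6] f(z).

(1 + z^2 + z^4) has coefficients 1,0,1,0,1 for degrees 0…4.
(1 + z^4 + z^6) has coefficients 1,0,0,0,1,0,1 for degrees 0…6.
Finally multiplying by (1 + z^3 + z^4), the product of all factors after the first has coefficients 1,0,0,1,2,0,1 for degrees 0…6.
[z^6] = 1·1 + 1·2 + 1·0 = 3.

3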